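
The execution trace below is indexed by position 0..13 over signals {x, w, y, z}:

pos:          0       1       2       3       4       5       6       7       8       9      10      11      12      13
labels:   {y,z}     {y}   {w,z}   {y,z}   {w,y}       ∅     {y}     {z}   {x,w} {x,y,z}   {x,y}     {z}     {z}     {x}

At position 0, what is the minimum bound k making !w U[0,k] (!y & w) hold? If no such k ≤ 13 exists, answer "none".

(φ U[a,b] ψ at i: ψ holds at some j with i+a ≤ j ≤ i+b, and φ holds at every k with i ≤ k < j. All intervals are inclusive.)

2

Need earliest j ≥ 0 with (!y & w), and !w at every k in [0,j-1].
  j=0: rhs fails.
  j=1: rhs fails.
  j=2: rhs holds; lhs holds on [0,1]. k = 2.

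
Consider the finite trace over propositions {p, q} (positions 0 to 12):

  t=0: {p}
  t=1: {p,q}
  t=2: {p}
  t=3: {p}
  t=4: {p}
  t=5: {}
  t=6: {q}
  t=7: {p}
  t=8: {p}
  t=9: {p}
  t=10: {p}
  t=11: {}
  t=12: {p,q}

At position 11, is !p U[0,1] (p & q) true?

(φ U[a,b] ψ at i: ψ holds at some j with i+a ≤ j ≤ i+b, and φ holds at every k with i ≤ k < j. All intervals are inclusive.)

True

Need some j in [11,12] with (p & q), and !p at every k in [11,j-1].
  j=11: (p & q) false.
  j=12: (p & q) holds; !p holds at every k in [11,11] → satisfied.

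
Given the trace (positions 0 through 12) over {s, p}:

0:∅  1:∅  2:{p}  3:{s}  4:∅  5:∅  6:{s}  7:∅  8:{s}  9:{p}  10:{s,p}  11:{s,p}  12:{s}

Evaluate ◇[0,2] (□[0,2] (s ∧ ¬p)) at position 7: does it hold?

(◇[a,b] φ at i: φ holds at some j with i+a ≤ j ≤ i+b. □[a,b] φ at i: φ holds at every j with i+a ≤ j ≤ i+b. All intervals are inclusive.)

Check □[0,2] (s ∧ ¬p) at each j in [7,9]:
  j=7: fails at 7
  j=8: fails at 9
  j=9: fails at 9
No position in the window satisfies it → formula fails.

No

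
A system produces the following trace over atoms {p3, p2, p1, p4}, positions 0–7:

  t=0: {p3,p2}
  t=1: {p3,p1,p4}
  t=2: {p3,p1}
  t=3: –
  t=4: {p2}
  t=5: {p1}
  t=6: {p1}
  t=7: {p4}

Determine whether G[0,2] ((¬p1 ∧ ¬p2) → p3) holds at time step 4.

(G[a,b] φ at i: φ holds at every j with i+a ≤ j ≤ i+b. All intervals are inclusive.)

Check ((¬p1 ∧ ¬p2) → p3) at every j in [4,6]:
  j=4: antecedent false → ✓
  j=5: antecedent false → ✓
  j=6: antecedent false → ✓
All positions satisfy it → formula holds.

Holds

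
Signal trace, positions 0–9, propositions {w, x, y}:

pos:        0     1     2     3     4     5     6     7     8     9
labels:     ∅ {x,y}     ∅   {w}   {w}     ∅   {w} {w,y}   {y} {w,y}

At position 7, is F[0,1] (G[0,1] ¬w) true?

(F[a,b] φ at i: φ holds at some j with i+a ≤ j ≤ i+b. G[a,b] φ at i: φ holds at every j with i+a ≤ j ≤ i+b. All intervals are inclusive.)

False

Check G[0,1] ¬w at each j in [7,8]:
  j=7: fails at 7
  j=8: fails at 9
No position in the window satisfies it → formula fails.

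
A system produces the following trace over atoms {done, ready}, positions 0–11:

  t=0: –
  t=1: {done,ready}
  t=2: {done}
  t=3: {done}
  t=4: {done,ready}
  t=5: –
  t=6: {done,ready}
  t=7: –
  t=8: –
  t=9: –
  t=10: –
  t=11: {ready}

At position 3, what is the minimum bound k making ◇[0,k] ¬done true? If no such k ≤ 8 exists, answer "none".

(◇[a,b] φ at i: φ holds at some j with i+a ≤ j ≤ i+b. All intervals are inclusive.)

2

Scan j = 3,4,… for ¬done:
  j=3: fails
  j=4: fails
  j=5: holds
First hit at j=5, so smallest k = 5-3 = 2.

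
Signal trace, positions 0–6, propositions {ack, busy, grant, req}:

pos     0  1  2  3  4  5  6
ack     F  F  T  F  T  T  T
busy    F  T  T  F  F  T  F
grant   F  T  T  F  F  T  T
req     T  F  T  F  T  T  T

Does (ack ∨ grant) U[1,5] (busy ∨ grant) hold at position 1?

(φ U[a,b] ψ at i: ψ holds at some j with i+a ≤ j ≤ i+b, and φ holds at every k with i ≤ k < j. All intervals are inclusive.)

Need some j in [2,6] with (busy ∨ grant), and (ack ∨ grant) at every k in [1,j-1].
  j=2: (busy ∨ grant) holds; (ack ∨ grant) holds at every k in [1,1] → satisfied.

Holds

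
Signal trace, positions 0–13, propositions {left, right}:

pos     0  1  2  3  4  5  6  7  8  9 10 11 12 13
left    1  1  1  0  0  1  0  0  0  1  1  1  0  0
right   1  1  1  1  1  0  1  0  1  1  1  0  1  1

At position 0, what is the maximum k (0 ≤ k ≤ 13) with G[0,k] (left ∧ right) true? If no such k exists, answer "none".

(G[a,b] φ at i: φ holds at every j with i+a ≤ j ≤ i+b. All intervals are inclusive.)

(left ∧ right) must hold from j=0 onward; find where it first fails.
  j=0: holds
  j=1: holds
  j=2: holds
  j=3: fails
Holds on [0,2], so largest k = 2.

2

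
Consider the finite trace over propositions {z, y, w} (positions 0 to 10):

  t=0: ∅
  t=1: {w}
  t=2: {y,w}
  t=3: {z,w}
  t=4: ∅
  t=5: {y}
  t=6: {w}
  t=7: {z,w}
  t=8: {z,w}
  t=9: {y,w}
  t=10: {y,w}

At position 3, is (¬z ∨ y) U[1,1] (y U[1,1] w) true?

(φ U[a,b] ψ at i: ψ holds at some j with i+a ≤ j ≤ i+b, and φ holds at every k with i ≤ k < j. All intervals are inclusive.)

No

Need some j in [4,4] with (y U[1,1] w), and (¬z ∨ y) at every k in [3,j-1].
  j=4: (y U[1,1] w) — fails.
No j in the window works → until fails.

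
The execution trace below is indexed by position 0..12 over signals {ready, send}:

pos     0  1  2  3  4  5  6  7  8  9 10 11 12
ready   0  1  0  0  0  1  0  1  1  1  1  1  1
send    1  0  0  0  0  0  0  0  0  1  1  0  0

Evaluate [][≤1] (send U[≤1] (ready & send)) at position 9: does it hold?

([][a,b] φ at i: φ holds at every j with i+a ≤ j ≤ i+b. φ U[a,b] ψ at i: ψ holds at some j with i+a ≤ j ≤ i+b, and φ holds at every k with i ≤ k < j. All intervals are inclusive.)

Yes

Check (send U[≤1] (ready & send)) at every j in [9,10]:
  j=9: holds
  j=10: holds
All positions satisfy it → formula holds.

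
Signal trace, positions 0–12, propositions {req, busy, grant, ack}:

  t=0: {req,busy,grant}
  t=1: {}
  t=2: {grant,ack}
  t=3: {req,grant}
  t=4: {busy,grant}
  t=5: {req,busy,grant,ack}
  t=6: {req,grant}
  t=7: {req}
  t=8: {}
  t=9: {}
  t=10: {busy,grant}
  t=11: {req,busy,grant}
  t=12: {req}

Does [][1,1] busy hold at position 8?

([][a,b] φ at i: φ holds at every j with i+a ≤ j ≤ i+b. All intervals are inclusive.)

False

Check busy at every j in [9,9]:
  j=9: false
Fails at j=9 → formula fails.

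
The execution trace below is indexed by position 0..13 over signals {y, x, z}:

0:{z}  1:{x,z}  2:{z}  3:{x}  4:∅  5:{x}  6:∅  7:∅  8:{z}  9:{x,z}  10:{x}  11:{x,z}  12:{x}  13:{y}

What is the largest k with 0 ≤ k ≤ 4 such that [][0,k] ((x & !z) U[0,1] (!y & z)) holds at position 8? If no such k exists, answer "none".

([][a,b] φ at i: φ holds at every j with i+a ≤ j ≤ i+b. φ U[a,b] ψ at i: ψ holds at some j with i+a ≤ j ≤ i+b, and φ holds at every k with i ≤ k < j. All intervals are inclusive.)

3

((x & !z) U[0,1] (!y & z)) must hold from j=8 onward; find where it first fails.
  j=8: holds
  j=9: holds
  j=10: holds
  j=11: holds
  j=12: fails
Holds on [8,11], so largest k = 3.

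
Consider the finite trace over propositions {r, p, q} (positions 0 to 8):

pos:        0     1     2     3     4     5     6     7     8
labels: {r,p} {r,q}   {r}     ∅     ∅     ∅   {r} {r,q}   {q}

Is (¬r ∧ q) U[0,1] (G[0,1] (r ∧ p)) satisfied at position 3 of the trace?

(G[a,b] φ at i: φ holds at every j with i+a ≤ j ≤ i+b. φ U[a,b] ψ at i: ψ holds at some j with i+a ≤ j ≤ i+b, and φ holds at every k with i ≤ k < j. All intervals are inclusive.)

Need some j in [3,4] with G[0,1] (r ∧ p), and (¬r ∧ q) at every k in [3,j-1].
  j=3: G[0,1] (r ∧ p) — fails at 3.
  j=4: G[0,1] (r ∧ p) — fails at 4.
No j in the window works → until fails.

Does not hold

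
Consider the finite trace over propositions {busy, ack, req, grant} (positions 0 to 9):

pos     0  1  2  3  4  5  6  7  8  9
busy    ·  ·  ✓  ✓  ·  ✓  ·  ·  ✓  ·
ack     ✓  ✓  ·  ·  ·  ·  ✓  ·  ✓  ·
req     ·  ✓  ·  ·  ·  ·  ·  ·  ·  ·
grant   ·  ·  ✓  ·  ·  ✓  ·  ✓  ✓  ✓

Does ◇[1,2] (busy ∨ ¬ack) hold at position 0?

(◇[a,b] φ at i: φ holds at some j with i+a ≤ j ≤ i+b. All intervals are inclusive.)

Check (busy ∨ ¬ack) at each j in [1,2]:
  j=1: false
  j=2: true
Found at j=2 → formula holds.

True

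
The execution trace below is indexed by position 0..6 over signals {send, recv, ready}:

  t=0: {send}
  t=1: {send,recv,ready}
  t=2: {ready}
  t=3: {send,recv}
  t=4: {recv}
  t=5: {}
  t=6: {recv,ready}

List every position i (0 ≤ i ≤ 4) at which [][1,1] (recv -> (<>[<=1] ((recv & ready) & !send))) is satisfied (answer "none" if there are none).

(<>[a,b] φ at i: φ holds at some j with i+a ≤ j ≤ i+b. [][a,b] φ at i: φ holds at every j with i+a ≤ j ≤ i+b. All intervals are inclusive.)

1, 4

Evaluate at each i in [0,4]:
  i=0: ✗ (fails at j=1)
  i=1: ✓ (all of [2,2])
  i=2: ✗ (fails at j=3)
  i=3: ✗ (fails at j=4)
  i=4: ✓ (all of [5,5])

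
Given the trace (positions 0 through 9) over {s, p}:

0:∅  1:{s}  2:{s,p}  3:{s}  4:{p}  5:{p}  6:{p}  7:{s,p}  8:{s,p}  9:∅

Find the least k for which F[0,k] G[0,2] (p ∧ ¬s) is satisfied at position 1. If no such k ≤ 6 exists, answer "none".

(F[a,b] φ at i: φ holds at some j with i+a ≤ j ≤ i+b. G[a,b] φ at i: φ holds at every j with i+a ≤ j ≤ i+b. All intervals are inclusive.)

3

Scan j = 1,2,… for G[0,2] (p ∧ ¬s):
  j=1: fails
  j=2: fails
  j=3: fails
  j=4: holds
First hit at j=4, so smallest k = 4-1 = 3.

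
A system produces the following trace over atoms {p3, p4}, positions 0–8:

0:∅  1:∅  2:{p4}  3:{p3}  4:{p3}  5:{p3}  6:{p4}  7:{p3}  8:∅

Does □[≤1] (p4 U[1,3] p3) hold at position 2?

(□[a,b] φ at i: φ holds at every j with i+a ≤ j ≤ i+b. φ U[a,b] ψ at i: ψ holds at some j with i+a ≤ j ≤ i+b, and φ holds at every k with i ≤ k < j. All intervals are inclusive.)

Check (p4 U[1,3] p3) at every j in [2,3]:
  j=2: holds
  j=3: fails
Fails at j=3 → formula fails.

Does not hold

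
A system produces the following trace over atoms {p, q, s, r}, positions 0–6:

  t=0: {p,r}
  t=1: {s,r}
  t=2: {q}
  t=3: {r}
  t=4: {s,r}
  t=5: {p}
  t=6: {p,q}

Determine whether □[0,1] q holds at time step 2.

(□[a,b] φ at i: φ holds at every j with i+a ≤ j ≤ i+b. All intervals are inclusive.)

False

Check q at every j in [2,3]:
  j=2: true
  j=3: false
Fails at j=3 → formula fails.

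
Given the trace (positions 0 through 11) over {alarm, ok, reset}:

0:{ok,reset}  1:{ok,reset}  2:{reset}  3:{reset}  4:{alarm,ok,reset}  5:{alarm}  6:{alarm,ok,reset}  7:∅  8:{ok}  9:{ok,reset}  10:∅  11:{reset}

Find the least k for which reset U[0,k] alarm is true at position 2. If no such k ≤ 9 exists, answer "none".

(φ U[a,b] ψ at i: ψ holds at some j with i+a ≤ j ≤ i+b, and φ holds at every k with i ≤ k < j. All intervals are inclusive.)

2

Need earliest j ≥ 2 with alarm, and reset at every k in [2,j-1].
  j=2: rhs fails.
  j=3: rhs fails.
  j=4: rhs holds; lhs holds on [2,3]. k = 2.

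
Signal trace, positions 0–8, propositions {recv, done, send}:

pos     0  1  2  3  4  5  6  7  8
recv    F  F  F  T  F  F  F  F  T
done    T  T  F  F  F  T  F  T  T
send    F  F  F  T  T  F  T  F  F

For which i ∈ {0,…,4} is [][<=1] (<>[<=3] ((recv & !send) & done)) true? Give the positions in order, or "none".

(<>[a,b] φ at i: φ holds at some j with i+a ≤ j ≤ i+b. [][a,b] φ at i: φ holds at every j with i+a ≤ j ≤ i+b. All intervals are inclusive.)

none

Evaluate at each i in [0,4]:
  i=0: ✗ (fails at j=0)
  i=1: ✗ (fails at j=1)
  i=2: ✗ (fails at j=2)
  i=3: ✗ (fails at j=3)
  i=4: ✗ (fails at j=4)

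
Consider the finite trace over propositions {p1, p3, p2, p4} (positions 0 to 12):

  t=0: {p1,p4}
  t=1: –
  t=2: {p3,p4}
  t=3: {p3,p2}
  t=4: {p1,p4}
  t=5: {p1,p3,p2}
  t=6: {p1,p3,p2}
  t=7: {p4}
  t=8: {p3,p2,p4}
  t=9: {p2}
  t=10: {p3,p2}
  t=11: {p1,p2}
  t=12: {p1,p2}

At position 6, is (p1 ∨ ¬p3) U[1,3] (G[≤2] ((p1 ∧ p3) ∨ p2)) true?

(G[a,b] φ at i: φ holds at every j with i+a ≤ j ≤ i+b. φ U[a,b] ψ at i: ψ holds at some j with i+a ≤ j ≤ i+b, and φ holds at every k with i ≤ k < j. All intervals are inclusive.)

Need some j in [7,9] with G[≤2] ((p1 ∧ p3) ∨ p2), and (p1 ∨ ¬p3) at every k in [6,j-1].
  j=7: G[≤2] ((p1 ∧ p3) ∨ p2) — fails at 7.
  j=8: G[≤2] ((p1 ∧ p3) ∨ p2) holds; (p1 ∨ ¬p3) holds at every k in [6,7] → satisfied.

Yes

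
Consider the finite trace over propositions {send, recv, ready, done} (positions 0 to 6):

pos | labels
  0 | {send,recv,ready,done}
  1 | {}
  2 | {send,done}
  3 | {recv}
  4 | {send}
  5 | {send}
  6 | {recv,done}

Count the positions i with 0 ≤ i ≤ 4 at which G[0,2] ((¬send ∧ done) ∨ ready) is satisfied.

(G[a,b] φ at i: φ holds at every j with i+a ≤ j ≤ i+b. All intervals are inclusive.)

0

Evaluate at each i in [0,4]:
  i=0: ✗ (fails at j=1)
  i=1: ✗ (fails at j=1)
  i=2: ✗ (fails at j=2)
  i=3: ✗ (fails at j=3)
  i=4: ✗ (fails at j=4)
Positions where it holds: {} → 0.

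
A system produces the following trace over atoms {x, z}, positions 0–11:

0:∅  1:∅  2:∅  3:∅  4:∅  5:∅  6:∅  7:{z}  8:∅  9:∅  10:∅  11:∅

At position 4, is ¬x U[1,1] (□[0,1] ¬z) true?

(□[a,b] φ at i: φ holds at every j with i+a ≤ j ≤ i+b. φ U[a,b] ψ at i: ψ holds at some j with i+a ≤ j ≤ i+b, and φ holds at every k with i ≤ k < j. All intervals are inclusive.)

Need some j in [5,5] with □[0,1] ¬z, and ¬x at every k in [4,j-1].
  j=5: □[0,1] ¬z holds; ¬x holds at every k in [4,4] → satisfied.

True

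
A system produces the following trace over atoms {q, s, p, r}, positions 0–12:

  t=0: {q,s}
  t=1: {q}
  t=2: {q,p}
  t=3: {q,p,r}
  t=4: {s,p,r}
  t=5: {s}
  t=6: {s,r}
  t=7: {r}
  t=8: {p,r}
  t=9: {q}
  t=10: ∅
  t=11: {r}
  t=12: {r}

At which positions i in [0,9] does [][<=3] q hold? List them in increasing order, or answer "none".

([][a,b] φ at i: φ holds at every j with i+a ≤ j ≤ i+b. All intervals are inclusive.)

0

Evaluate at each i in [0,9]:
  i=0: ✓ (all of [0,3])
  i=1: ✗ (fails at j=4)
  i=2: ✗ (fails at j=4)
  i=3: ✗ (fails at j=4)
  i=4: ✗ (fails at j=4)
  i=5: ✗ (fails at j=5)
  i=6: ✗ (fails at j=6)
  i=7: ✗ (fails at j=7)
  i=8: ✗ (fails at j=8)
  i=9: ✗ (fails at j=10)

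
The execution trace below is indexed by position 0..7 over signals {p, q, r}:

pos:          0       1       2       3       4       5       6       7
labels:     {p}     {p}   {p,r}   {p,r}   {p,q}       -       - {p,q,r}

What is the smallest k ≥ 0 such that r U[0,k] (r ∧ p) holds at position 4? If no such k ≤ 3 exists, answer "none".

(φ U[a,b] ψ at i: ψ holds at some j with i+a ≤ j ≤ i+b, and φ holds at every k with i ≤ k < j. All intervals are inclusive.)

none

Need earliest j ≥ 4 with (r ∧ p), and r at every k in [4,j-1].
  j=4: rhs fails.
  j=5: rhs fails.
  j=6: rhs fails.
  j=7: rhs holds but lhs fails at k=4.
No witness within the range → none.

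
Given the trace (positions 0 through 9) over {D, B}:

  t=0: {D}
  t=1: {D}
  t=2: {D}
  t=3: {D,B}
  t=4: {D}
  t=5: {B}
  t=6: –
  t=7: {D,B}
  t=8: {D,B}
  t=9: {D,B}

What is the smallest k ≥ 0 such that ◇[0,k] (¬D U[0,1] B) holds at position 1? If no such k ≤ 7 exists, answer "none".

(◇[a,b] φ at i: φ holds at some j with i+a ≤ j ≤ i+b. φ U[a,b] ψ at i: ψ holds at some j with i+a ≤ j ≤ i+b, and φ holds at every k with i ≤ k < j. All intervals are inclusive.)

2

Scan j = 1,2,… for (¬D U[0,1] B):
  j=1: fails
  j=2: fails
  j=3: holds
First hit at j=3, so smallest k = 3-1 = 2.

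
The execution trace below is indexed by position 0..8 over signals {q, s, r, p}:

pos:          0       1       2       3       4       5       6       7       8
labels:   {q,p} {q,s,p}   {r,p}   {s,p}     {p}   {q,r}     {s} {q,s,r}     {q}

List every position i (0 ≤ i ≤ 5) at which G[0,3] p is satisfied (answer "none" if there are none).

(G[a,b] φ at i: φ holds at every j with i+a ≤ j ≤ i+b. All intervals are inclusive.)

Evaluate at each i in [0,5]:
  i=0: ✓ (all of [0,3])
  i=1: ✓ (all of [1,4])
  i=2: ✗ (fails at j=5)
  i=3: ✗ (fails at j=5)
  i=4: ✗ (fails at j=5)
  i=5: ✗ (fails at j=5)

0, 1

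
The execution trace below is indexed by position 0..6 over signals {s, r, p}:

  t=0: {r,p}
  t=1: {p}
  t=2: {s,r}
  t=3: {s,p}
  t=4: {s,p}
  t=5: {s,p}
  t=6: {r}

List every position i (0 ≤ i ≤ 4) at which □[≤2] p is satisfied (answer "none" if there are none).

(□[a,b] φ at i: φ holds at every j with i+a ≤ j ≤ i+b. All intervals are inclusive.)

Evaluate at each i in [0,4]:
  i=0: ✗ (fails at j=2)
  i=1: ✗ (fails at j=2)
  i=2: ✗ (fails at j=2)
  i=3: ✓ (all of [3,5])
  i=4: ✗ (fails at j=6)

3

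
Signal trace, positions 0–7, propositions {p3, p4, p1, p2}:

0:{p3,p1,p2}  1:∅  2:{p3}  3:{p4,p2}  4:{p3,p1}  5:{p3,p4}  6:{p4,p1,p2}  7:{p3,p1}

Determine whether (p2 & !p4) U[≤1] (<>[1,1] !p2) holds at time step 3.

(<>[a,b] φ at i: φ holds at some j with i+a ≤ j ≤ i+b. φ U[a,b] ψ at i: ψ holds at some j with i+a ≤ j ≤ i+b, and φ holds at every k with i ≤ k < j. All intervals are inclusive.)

True

Need some j in [3,4] with <>[1,1] !p2, and (p2 & !p4) at every k in [3,j-1].
  j=3: <>[1,1] !p2 holds; no prefix to check → satisfied.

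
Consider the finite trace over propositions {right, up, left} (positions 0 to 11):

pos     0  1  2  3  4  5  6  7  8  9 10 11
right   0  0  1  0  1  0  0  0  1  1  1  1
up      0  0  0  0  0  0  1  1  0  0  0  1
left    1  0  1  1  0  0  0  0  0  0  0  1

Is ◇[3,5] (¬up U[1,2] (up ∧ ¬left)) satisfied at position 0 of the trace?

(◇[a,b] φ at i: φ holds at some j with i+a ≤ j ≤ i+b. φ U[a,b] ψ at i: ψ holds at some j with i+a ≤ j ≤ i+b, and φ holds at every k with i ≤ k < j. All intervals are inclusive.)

Check (¬up U[1,2] (up ∧ ¬left)) at each j in [3,5]:
  j=3: fails
  j=4: holds
  j=5: holds
Found at j=4 → formula holds.

Yes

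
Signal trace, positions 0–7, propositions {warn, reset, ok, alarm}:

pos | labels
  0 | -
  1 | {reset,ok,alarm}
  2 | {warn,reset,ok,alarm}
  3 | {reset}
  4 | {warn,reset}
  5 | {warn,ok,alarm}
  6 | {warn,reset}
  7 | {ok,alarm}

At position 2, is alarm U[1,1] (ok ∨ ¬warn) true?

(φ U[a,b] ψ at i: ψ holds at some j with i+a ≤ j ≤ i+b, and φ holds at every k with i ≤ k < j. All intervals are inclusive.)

Holds

Need some j in [3,3] with (ok ∨ ¬warn), and alarm at every k in [2,j-1].
  j=3: (ok ∨ ¬warn) holds; alarm holds at every k in [2,2] → satisfied.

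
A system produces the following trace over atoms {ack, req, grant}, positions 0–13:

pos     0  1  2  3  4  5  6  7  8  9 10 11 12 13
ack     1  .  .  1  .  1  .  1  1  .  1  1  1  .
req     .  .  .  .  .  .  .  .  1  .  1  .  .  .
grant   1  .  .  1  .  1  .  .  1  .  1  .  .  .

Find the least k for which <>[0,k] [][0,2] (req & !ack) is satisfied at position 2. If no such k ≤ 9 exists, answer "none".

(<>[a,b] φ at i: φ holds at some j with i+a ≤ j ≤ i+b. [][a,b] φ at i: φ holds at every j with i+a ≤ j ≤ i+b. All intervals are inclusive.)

Scan j = 2,3,… for [][0,2] (req & !ack):
  j=2: fails
  j=3: fails
  j=4: fails
  j=5: fails
  j=6: fails
  j=7: fails
  j=8: fails
  j=9: fails
  j=10: fails
  j=11: fails
No j in [2,11] satisfies it → none.

none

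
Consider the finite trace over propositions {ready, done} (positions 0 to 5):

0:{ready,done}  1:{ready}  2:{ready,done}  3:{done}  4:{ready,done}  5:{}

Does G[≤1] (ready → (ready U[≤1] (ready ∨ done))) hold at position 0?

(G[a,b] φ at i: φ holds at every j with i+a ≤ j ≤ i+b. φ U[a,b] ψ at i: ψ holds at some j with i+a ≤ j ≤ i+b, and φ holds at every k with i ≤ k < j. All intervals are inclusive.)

True

Check (ready → (ready U[≤1] (ready ∨ done))) at every j in [0,1]:
  j=0: antecedent true; consequent holds → ✓
  j=1: antecedent true; consequent holds → ✓
All positions satisfy it → formula holds.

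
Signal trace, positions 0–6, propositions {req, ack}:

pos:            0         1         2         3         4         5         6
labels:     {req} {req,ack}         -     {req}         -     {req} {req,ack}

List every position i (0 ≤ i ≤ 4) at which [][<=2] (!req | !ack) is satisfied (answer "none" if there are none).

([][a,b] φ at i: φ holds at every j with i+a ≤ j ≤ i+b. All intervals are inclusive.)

2, 3

Evaluate at each i in [0,4]:
  i=0: ✗ (fails at j=1)
  i=1: ✗ (fails at j=1)
  i=2: ✓ (all of [2,4])
  i=3: ✓ (all of [3,5])
  i=4: ✗ (fails at j=6)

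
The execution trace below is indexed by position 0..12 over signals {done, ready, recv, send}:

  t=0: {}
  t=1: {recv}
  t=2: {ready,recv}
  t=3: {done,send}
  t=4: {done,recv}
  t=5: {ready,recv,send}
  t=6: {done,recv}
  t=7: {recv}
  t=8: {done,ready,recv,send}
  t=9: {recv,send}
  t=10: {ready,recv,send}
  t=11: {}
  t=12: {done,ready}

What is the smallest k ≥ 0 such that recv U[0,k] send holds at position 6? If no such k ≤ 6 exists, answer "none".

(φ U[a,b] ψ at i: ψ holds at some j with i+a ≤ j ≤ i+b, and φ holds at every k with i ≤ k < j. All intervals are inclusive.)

2

Need earliest j ≥ 6 with send, and recv at every k in [6,j-1].
  j=6: rhs fails.
  j=7: rhs fails.
  j=8: rhs holds; lhs holds on [6,7]. k = 2.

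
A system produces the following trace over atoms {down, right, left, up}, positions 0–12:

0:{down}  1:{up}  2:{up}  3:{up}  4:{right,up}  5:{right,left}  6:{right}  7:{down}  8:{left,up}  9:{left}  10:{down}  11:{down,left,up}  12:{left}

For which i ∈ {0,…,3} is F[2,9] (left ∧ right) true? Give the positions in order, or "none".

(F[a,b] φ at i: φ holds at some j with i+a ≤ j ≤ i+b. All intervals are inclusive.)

0, 1, 2, 3

Evaluate at each i in [0,3]:
  i=0: ✓ (witness j=5)
  i=1: ✓ (witness j=5)
  i=2: ✓ (witness j=5)
  i=3: ✓ (witness j=5)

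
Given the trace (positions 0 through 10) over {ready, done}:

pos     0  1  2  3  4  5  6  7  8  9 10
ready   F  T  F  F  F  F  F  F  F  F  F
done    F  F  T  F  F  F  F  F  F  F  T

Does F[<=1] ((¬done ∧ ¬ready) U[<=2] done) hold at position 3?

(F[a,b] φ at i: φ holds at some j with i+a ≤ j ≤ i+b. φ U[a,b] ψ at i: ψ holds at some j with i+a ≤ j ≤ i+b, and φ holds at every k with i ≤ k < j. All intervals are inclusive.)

No

Check ((¬done ∧ ¬ready) U[<=2] done) at each j in [3,4]:
  j=3: fails
  j=4: fails
No position in the window satisfies it → formula fails.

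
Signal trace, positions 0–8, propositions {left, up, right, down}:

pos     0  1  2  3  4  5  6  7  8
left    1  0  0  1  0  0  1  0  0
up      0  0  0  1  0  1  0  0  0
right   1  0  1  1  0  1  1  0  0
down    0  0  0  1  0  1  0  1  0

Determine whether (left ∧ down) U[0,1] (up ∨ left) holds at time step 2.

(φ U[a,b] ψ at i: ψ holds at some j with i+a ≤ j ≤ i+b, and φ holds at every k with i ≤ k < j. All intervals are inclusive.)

Need some j in [2,3] with (up ∨ left), and (left ∧ down) at every k in [2,j-1].
  j=2: (up ∨ left) false.
  j=3: (up ∨ left) holds, but (left ∧ down) fails at k=2 → not this j.
No j in the window works → until fails.

False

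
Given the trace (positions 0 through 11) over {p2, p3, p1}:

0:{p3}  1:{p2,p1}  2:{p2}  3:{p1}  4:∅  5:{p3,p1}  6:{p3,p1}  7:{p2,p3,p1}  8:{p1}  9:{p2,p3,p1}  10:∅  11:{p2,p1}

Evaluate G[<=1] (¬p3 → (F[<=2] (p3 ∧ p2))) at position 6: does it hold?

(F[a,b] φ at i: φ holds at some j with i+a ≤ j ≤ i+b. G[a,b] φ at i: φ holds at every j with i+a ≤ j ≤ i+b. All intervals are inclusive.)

Check (¬p3 → (F[<=2] (p3 ∧ p2))) at every j in [6,7]:
  j=6: antecedent false → ✓
  j=7: antecedent false → ✓
All positions satisfy it → formula holds.

Yes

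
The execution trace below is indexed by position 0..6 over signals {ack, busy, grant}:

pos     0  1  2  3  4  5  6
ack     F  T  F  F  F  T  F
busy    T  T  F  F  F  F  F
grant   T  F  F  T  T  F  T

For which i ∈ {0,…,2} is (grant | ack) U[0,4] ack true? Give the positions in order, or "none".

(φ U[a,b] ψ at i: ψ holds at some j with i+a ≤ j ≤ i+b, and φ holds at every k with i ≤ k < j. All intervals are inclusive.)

0, 1

Evaluate at each i in [0,2]:
  i=0: ✓ (rhs at j=1; lhs holds on [0,0])
  i=1: ✓ (rhs at j=1)
  i=2: ✗ (lhs fails at k=2 before rhs at j=5)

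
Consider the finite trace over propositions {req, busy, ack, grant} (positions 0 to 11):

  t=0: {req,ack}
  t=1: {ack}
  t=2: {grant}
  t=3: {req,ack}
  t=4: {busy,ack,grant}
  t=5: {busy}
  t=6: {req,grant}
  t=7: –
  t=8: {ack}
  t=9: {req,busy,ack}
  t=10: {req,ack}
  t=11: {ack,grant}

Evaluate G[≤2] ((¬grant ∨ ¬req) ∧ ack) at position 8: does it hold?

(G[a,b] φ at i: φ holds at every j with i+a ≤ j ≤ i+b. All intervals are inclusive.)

Holds

Check ((¬grant ∨ ¬req) ∧ ack) at every j in [8,10]:
  j=8: true
  j=9: true
  j=10: true
All positions satisfy it → formula holds.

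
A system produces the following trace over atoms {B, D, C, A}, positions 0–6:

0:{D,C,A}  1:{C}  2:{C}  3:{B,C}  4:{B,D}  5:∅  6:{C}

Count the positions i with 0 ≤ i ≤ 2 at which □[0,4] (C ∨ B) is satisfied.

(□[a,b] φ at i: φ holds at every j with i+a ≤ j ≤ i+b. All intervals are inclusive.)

Evaluate at each i in [0,2]:
  i=0: ✓ (all of [0,4])
  i=1: ✗ (fails at j=5)
  i=2: ✗ (fails at j=5)
Positions where it holds: {0} → 1.

1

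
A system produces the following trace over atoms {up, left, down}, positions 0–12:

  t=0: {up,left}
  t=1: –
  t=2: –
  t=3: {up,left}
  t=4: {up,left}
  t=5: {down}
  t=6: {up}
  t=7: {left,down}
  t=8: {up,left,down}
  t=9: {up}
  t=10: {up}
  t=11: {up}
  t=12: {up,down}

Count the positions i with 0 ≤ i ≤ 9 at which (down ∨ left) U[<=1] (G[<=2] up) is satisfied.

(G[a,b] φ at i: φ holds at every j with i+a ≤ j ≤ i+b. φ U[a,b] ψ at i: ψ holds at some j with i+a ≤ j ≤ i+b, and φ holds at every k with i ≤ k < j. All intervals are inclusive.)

Evaluate at each i in [0,9]:
  i=0: ✗ (no rhs in [0,1])
  i=1: ✗ (no rhs in [1,2])
  i=2: ✗ (no rhs in [2,3])
  i=3: ✗ (no rhs in [3,4])
  i=4: ✗ (no rhs in [4,5])
  i=5: ✗ (no rhs in [5,6])
  i=6: ✗ (no rhs in [6,7])
  i=7: ✓ (rhs at j=8; lhs holds on [7,7])
  i=8: ✓ (rhs at j=8)
  i=9: ✓ (rhs at j=9)
Positions where it holds: {7, 8, 9} → 3.

3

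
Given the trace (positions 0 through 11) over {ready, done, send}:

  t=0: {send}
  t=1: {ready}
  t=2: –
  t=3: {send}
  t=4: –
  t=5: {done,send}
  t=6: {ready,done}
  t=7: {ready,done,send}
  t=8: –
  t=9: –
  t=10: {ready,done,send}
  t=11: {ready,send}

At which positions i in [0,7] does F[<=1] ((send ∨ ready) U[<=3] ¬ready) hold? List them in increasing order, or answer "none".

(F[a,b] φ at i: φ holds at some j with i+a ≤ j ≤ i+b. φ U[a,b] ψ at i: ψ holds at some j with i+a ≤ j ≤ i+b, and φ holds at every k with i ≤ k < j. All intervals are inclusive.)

Evaluate at each i in [0,7]:
  i=0: ✓ (witness j=0)
  i=1: ✓ (witness j=1)
  i=2: ✓ (witness j=2)
  i=3: ✓ (witness j=3)
  i=4: ✓ (witness j=4)
  i=5: ✓ (witness j=5)
  i=6: ✓ (witness j=6)
  i=7: ✓ (witness j=7)

0, 1, 2, 3, 4, 5, 6, 7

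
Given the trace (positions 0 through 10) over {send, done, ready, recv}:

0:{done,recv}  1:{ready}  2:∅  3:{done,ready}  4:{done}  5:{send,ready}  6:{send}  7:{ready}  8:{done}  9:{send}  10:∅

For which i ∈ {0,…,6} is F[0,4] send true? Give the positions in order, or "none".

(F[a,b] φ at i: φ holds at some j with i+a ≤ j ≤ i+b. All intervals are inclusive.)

1, 2, 3, 4, 5, 6

Evaluate at each i in [0,6]:
  i=0: ✗ (none in [0,4])
  i=1: ✓ (witness j=5)
  i=2: ✓ (witness j=5)
  i=3: ✓ (witness j=5)
  i=4: ✓ (witness j=5)
  i=5: ✓ (witness j=5)
  i=6: ✓ (witness j=6)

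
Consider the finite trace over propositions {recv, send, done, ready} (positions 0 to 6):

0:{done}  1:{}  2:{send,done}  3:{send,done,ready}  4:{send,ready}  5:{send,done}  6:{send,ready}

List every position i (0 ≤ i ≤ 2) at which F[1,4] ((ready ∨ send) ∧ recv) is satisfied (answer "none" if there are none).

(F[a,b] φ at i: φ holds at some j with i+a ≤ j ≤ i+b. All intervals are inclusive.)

none

Evaluate at each i in [0,2]:
  i=0: ✗ (none in [1,4])
  i=1: ✗ (none in [2,5])
  i=2: ✗ (none in [3,6])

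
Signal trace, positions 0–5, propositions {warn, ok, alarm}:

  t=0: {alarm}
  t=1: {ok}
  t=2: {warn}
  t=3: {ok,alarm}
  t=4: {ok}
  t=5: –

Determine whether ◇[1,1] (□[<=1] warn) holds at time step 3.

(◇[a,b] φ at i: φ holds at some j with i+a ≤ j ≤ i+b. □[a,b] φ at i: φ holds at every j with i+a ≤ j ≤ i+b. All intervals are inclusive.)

False

Check □[<=1] warn at each j in [4,4]:
  j=4: fails at 4
No position in the window satisfies it → formula fails.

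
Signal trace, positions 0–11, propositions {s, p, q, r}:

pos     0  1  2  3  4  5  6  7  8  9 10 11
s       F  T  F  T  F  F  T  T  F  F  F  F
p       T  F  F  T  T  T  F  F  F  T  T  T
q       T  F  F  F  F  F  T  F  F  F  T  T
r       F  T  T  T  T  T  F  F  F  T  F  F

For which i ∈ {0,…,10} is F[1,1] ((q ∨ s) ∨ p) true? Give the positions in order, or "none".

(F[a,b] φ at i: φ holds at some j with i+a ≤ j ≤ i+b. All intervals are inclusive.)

0, 2, 3, 4, 5, 6, 8, 9, 10

Evaluate at each i in [0,10]:
  i=0: ✓ (witness j=1)
  i=1: ✗ (none in [2,2])
  i=2: ✓ (witness j=3)
  i=3: ✓ (witness j=4)
  i=4: ✓ (witness j=5)
  i=5: ✓ (witness j=6)
  i=6: ✓ (witness j=7)
  i=7: ✗ (none in [8,8])
  i=8: ✓ (witness j=9)
  i=9: ✓ (witness j=10)
  i=10: ✓ (witness j=11)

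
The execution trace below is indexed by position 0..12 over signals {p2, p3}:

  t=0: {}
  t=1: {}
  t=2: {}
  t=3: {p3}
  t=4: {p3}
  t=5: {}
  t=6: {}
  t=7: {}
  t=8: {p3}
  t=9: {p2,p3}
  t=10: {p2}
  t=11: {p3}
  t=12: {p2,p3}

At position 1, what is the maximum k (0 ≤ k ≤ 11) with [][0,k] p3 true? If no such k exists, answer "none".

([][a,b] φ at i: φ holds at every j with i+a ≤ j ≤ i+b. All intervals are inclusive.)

p3 must hold from j=1 onward; find where it first fails.
  j=1: fails → no k works.

none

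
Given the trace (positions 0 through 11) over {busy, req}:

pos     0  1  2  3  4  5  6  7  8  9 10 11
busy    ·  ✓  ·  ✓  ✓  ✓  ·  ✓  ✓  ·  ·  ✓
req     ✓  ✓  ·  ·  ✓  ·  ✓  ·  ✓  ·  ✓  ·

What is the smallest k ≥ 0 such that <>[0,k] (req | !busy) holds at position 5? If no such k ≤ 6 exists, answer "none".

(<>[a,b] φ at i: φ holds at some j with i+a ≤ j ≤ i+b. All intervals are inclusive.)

Scan j = 5,6,… for (req | !busy):
  j=5: fails
  j=6: holds
First hit at j=6, so smallest k = 6-5 = 1.

1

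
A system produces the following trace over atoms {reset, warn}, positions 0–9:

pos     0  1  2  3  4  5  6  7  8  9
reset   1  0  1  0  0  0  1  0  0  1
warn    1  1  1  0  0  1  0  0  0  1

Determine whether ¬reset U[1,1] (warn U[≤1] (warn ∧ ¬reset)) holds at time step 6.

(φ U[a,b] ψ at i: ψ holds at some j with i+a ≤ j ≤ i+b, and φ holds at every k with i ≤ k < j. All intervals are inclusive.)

Need some j in [7,7] with (warn U[≤1] (warn ∧ ¬reset)), and ¬reset at every k in [6,j-1].
  j=7: (warn U[≤1] (warn ∧ ¬reset)) — fails.
No j in the window works → until fails.

False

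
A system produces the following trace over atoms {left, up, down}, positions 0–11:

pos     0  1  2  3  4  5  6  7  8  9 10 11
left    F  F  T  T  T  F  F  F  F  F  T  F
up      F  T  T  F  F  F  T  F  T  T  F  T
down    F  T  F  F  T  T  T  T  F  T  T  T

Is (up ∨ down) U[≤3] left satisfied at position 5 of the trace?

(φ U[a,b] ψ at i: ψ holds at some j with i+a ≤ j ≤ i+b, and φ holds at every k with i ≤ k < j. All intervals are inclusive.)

Does not hold

Need some j in [5,8] with left, and (up ∨ down) at every k in [5,j-1].
  j=5: left false.
  j=6: left false.
  j=7: left false.
  j=8: left false.
No j in the window works → until fails.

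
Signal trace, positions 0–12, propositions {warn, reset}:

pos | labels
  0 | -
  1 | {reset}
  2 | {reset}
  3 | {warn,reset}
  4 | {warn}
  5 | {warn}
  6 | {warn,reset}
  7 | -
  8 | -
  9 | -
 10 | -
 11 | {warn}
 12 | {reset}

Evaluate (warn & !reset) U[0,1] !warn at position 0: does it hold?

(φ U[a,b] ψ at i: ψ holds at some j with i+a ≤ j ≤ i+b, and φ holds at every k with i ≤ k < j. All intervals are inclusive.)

Need some j in [0,1] with !warn, and (warn & !reset) at every k in [0,j-1].
  j=0: !warn holds; no prefix to check → satisfied.

True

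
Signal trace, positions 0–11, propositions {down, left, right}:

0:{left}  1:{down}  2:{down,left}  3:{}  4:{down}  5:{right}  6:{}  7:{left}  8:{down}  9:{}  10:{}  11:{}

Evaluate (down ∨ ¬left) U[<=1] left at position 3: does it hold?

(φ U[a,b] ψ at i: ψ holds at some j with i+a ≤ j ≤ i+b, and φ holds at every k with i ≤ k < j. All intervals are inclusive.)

Need some j in [3,4] with left, and (down ∨ ¬left) at every k in [3,j-1].
  j=3: left false.
  j=4: left false.
No j in the window works → until fails.

Does not hold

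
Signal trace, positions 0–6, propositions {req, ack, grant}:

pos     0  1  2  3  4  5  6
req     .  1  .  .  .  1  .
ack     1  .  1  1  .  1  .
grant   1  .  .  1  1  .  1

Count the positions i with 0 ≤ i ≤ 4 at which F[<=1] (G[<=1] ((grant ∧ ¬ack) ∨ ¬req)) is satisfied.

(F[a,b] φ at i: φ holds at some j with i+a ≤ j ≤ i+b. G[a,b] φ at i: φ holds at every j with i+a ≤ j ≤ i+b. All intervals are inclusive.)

Evaluate at each i in [0,4]:
  i=0: ✗ (none in [0,1])
  i=1: ✓ (witness j=2)
  i=2: ✓ (witness j=2)
  i=3: ✓ (witness j=3)
  i=4: ✗ (none in [4,5])
Positions where it holds: {1, 2, 3} → 3.

3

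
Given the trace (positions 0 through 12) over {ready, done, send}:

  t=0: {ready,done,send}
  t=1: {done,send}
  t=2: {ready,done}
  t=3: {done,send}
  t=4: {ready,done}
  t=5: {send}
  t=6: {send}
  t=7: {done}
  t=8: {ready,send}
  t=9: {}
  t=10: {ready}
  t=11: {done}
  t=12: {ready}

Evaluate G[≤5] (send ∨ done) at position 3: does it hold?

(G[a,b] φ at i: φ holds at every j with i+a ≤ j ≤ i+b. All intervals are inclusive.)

Holds

Check (send ∨ done) at every j in [3,8]:
  j=3: true
  j=4: true
  j=5: true
  j=6: true
  j=7: true
  j=8: true
All positions satisfy it → formula holds.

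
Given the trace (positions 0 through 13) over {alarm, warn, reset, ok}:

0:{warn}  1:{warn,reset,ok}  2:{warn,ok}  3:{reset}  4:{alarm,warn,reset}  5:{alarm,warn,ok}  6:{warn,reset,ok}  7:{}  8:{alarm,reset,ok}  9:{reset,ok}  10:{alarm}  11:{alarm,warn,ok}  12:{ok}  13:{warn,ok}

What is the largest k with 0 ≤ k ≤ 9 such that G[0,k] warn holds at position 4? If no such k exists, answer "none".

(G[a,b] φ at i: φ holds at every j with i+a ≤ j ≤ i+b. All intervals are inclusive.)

warn must hold from j=4 onward; find where it first fails.
  j=4: holds
  j=5: holds
  j=6: holds
  j=7: fails
Holds on [4,6], so largest k = 2.

2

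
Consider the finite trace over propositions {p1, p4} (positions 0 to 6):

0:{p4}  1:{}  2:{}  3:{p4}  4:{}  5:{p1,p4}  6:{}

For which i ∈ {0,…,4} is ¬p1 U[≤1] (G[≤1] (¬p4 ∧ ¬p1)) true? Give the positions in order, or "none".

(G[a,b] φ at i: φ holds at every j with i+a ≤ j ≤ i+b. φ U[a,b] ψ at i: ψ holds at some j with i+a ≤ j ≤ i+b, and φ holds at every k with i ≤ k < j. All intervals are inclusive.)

Evaluate at each i in [0,4]:
  i=0: ✓ (rhs at j=1; lhs holds on [0,0])
  i=1: ✓ (rhs at j=1)
  i=2: ✗ (no rhs in [2,3])
  i=3: ✗ (no rhs in [3,4])
  i=4: ✗ (no rhs in [4,5])

0, 1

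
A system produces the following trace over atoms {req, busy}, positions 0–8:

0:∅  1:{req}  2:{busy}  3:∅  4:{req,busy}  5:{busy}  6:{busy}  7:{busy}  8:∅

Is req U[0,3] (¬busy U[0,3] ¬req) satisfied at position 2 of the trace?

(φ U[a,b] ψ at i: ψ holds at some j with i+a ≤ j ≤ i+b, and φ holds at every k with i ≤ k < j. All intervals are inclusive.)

Yes

Need some j in [2,5] with (¬busy U[0,3] ¬req), and req at every k in [2,j-1].
  j=2: (¬busy U[0,3] ¬req) holds; no prefix to check → satisfied.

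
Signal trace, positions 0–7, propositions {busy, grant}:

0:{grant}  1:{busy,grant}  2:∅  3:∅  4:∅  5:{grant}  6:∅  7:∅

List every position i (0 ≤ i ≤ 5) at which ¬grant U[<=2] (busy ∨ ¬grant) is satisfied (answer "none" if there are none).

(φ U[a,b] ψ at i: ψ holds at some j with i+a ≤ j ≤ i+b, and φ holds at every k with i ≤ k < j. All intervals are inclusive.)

Evaluate at each i in [0,5]:
  i=0: ✗ (lhs fails at k=0 before rhs at j=1)
  i=1: ✓ (rhs at j=1)
  i=2: ✓ (rhs at j=2)
  i=3: ✓ (rhs at j=3)
  i=4: ✓ (rhs at j=4)
  i=5: ✗ (lhs fails at k=5 before rhs at j=6)

1, 2, 3, 4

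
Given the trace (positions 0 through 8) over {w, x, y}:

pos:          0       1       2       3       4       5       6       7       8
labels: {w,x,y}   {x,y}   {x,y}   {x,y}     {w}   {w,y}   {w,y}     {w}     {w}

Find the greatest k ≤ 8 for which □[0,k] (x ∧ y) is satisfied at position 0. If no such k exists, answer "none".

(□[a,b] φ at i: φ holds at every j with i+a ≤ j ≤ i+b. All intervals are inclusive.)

(x ∧ y) must hold from j=0 onward; find where it first fails.
  j=0: holds
  j=1: holds
  j=2: holds
  j=3: holds
  j=4: fails
Holds on [0,3], so largest k = 3.

3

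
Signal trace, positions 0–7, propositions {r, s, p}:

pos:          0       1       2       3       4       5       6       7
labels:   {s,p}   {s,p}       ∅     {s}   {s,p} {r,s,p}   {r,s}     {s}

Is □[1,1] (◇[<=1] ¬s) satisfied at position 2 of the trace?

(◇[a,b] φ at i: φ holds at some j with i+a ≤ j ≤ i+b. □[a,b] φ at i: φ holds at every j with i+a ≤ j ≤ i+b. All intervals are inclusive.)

Check ◇[<=1] ¬s at every j in [3,3]:
  j=3: fails (none in [3,4])
Fails at j=3 → formula fails.

No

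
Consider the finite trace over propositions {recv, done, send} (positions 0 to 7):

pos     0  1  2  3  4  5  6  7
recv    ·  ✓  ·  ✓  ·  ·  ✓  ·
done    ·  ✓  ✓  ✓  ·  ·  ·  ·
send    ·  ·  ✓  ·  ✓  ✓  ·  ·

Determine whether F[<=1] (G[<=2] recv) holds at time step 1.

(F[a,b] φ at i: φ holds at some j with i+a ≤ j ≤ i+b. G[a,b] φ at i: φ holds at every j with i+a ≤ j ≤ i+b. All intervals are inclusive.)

False

Check G[<=2] recv at each j in [1,2]:
  j=1: fails at 2
  j=2: fails at 2
No position in the window satisfies it → formula fails.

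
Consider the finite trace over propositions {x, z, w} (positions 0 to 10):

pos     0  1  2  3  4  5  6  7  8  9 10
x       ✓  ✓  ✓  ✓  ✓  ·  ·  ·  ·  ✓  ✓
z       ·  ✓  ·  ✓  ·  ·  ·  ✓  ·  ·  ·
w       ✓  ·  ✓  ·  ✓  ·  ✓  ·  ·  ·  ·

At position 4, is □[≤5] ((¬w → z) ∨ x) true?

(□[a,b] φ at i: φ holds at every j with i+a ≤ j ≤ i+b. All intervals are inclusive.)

No

Check ((¬w → z) ∨ x) at every j in [4,9]:
  j=4: true
  j=5: false
  j=6: true
  j=7: true
  j=8: false
  j=9: true
Fails at j=5 → formula fails.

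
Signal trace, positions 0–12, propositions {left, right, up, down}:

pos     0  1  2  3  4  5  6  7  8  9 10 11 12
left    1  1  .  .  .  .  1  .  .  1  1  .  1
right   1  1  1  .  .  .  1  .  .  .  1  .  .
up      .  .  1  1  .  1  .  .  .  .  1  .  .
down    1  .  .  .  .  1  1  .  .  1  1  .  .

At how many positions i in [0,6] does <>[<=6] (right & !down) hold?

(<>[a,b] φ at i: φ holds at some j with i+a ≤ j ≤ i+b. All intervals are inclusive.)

3

Evaluate at each i in [0,6]:
  i=0: ✓ (witness j=1)
  i=1: ✓ (witness j=1)
  i=2: ✓ (witness j=2)
  i=3: ✗ (none in [3,9])
  i=4: ✗ (none in [4,10])
  i=5: ✗ (none in [5,11])
  i=6: ✗ (none in [6,12])
Positions where it holds: {0, 1, 2} → 3.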